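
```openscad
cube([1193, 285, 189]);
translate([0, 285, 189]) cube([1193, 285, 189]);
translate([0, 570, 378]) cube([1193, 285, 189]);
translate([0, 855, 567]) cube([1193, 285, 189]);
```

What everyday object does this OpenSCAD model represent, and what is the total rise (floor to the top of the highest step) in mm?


A staircase. The total rise is 756 mm.

4 identical blocks, each offset up and back from the previous — a staircase. Each step is 189 mm tall and there are 4 of them, so the total rise is 4 × 189 = 756 mm.


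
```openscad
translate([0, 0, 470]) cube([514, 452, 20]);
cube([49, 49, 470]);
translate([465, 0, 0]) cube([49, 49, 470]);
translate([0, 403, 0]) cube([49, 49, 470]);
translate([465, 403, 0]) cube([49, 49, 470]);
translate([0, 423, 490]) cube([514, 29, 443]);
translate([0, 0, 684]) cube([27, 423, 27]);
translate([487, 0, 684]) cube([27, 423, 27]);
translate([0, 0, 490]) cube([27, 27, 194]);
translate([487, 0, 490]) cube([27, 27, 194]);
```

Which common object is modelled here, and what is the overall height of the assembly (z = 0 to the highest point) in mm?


A chair. The overall height is 933 mm.

A slab on four corner posts with a tall panel at the back — a chair. The seat slab sits at z = 470 with thickness 20, and the 443 mm backrest starts at the seat top, so the overall height is 470 + 20 + 443 = 933 mm.


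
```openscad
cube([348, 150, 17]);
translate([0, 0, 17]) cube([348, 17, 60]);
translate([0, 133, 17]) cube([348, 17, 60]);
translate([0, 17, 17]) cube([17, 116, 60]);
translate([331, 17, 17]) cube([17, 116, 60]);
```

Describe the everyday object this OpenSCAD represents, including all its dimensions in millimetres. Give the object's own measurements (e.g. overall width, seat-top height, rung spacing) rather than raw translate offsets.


An open-topped rectangular box: outside dimensions 348×150×77 mm, with a uniform wall and base thickness of 17 mm. The base is a full 348×150 slab on the floor; four walls sit on top of the base. The front and back walls (the −y and +y sides) span the full width; the two side walls fit between them.


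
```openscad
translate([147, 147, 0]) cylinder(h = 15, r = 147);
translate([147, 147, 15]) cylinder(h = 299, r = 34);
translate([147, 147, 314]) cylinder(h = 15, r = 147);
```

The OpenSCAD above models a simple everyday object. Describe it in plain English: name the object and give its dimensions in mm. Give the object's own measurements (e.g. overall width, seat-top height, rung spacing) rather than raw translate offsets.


A spool: two coaxial disc flanges of radius 147 mm and thickness 15 mm, joined by a core cylinder of radius 34 mm and height 299 mm. The lower flange rests on z = 0 and the three cylinders share a vertical axis.


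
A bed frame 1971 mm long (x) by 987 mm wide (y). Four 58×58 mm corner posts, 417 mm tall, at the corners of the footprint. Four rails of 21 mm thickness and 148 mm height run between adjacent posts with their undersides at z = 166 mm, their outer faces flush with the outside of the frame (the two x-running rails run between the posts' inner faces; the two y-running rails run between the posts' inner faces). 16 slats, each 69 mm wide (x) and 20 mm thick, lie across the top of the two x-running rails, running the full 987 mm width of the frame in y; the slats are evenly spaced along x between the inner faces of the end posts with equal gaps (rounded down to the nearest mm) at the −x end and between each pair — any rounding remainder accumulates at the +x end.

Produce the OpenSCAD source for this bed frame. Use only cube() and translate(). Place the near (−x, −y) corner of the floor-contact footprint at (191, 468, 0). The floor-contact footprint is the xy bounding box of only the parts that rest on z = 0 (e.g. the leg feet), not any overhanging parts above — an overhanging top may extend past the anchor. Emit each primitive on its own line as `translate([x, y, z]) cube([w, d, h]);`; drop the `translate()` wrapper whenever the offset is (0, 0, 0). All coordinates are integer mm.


translate([191, 468, 0]) cube([58, 58, 417]);
translate([191, 1397, 0]) cube([58, 58, 417]);
translate([2104, 468, 0]) cube([58, 58, 417]);
translate([2104, 1397, 0]) cube([58, 58, 417]);
translate([249, 468, 166]) cube([1855, 21, 148]);
translate([249, 1434, 166]) cube([1855, 21, 148]);
translate([191, 526, 166]) cube([21, 871, 148]);
translate([2141, 526, 166]) cube([21, 871, 148]);
translate([293, 468, 314]) cube([69, 987, 20]);
translate([406, 468, 314]) cube([69, 987, 20]);
translate([519, 468, 314]) cube([69, 987, 20]);
translate([632, 468, 314]) cube([69, 987, 20]);
translate([745, 468, 314]) cube([69, 987, 20]);
translate([858, 468, 314]) cube([69, 987, 20]);
translate([971, 468, 314]) cube([69, 987, 20]);
translate([1084, 468, 314]) cube([69, 987, 20]);
translate([1197, 468, 314]) cube([69, 987, 20]);
translate([1310, 468, 314]) cube([69, 987, 20]);
translate([1423, 468, 314]) cube([69, 987, 20]);
translate([1536, 468, 314]) cube([69, 987, 20]);
translate([1649, 468, 314]) cube([69, 987, 20]);
translate([1762, 468, 314]) cube([69, 987, 20]);
translate([1875, 468, 314]) cube([69, 987, 20]);
translate([1988, 468, 314]) cube([69, 987, 20]);


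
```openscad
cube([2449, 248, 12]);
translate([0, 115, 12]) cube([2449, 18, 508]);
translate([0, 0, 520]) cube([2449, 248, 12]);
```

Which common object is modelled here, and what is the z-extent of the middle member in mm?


An I-beam. The web height is 508 mm.

Two wide flanges with a thin centred web — an I-beam. Overall 532 mm minus two 12 mm flanges gives a web of 532 − 2·12 = 508 mm.


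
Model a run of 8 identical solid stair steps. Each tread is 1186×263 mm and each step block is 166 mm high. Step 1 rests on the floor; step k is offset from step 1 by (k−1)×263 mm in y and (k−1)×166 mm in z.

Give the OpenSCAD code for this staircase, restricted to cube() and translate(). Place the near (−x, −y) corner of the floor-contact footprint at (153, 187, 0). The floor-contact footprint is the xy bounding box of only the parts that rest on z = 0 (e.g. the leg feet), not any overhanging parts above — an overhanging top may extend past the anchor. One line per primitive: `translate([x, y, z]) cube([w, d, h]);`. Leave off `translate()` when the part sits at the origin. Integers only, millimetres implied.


translate([153, 187, 0]) cube([1186, 263, 166]);
translate([153, 450, 166]) cube([1186, 263, 166]);
translate([153, 713, 332]) cube([1186, 263, 166]);
translate([153, 976, 498]) cube([1186, 263, 166]);
translate([153, 1239, 664]) cube([1186, 263, 166]);
translate([153, 1502, 830]) cube([1186, 263, 166]);
translate([153, 1765, 996]) cube([1186, 263, 166]);
translate([153, 2028, 1162]) cube([1186, 263, 166]);


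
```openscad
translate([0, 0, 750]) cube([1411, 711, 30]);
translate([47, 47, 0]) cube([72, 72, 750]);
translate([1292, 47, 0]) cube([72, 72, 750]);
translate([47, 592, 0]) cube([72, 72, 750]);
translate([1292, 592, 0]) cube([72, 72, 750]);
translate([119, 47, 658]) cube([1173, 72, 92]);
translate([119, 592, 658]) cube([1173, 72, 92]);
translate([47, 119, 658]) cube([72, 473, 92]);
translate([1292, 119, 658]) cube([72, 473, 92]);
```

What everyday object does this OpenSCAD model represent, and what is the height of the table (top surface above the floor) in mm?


A table. The table height is 780 mm.

A 1411×711×30 slab sits at z = 750 on four 72 mm square posts — a table. The top surface is at 750 + 30 = 780 mm.


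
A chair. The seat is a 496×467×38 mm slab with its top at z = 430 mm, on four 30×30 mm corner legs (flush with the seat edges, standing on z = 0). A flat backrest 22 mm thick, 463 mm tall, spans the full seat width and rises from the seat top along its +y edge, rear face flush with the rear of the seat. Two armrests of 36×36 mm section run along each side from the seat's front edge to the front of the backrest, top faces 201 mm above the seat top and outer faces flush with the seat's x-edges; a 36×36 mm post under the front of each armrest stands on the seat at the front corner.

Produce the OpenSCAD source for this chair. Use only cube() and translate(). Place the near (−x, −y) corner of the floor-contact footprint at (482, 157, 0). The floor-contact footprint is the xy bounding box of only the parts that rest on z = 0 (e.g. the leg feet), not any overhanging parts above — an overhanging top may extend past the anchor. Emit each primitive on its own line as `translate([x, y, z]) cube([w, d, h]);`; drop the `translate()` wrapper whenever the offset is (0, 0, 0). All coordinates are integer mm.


translate([482, 157, 392]) cube([496, 467, 38]);
translate([482, 157, 0]) cube([30, 30, 392]);
translate([948, 157, 0]) cube([30, 30, 392]);
translate([482, 594, 0]) cube([30, 30, 392]);
translate([948, 594, 0]) cube([30, 30, 392]);
translate([482, 602, 430]) cube([496, 22, 463]);
translate([482, 157, 595]) cube([36, 445, 36]);
translate([942, 157, 595]) cube([36, 445, 36]);
translate([482, 157, 430]) cube([36, 36, 165]);
translate([942, 157, 430]) cube([36, 36, 165]);


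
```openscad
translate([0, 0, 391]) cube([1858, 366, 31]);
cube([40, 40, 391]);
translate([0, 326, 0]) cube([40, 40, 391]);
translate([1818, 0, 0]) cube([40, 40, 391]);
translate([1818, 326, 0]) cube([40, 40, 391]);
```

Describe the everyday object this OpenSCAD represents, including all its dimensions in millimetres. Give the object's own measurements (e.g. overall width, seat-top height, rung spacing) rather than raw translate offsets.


A long wooden bench with a 1858 mm (x) × 366 mm (y) seat, 31 mm thick, its top surface 422 mm above the floor. Four 40 mm square legs at the seat corners, flush with the edges, run from z = 0 to the seat underside.


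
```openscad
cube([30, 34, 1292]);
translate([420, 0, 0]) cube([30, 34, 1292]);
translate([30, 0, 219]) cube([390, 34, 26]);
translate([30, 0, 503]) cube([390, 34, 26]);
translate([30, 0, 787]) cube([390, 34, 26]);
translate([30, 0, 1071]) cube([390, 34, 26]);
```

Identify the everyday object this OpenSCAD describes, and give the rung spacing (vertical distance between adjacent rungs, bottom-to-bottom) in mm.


A ladder. The rung spacing is 284 mm.

Two tall 30×34 posts with 4 short bars between them — a ladder. Adjacent rungs sit at z = 219 and z = 503, so the spacing is 503 − 219 = 284 mm.


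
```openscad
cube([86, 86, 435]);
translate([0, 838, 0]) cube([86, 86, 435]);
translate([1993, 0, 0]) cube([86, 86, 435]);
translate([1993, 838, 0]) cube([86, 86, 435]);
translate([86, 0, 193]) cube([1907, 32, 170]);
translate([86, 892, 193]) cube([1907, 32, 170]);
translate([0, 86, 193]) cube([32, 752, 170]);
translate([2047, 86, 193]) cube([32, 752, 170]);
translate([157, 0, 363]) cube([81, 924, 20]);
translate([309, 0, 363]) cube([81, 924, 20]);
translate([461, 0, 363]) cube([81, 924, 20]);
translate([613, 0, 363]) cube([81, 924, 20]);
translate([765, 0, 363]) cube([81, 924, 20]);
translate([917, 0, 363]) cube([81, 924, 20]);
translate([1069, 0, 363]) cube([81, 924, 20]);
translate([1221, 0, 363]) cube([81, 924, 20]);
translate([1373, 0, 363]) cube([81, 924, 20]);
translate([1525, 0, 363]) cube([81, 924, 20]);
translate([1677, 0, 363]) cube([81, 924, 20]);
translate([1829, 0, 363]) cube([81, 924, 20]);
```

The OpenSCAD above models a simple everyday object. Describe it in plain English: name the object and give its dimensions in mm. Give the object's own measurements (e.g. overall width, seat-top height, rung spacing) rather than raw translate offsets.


A bed frame 2079 mm long (x) by 924 mm wide (y). Four 86×86 mm corner posts, 435 mm tall, at the corners of the footprint. Four rails of 32 mm thickness and 170 mm height run between adjacent posts with their undersides at z = 193 mm, their outer faces flush with the outside of the frame (the two x-running rails run between the posts' inner faces; the two y-running rails run between the posts' inner faces). 12 slats, each 81 mm wide (x) and 20 mm thick, lie across the top of the two x-running rails, running the full 924 mm width of the frame in y; along x they sit between the end posts with a 71 mm gap after the −x posts and between neighbouring slats, leaving 83 mm before the +x posts.


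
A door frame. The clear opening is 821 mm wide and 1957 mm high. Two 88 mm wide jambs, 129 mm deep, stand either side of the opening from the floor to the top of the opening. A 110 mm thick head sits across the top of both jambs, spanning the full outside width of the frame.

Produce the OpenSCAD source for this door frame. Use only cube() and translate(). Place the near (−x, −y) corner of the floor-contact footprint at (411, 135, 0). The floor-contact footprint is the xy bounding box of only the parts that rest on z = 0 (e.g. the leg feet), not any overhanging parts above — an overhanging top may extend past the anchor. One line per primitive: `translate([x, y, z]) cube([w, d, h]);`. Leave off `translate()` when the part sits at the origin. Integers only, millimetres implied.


translate([411, 135, 0]) cube([88, 129, 1957]);
translate([1320, 135, 0]) cube([88, 129, 1957]);
translate([411, 135, 1957]) cube([997, 129, 110]);


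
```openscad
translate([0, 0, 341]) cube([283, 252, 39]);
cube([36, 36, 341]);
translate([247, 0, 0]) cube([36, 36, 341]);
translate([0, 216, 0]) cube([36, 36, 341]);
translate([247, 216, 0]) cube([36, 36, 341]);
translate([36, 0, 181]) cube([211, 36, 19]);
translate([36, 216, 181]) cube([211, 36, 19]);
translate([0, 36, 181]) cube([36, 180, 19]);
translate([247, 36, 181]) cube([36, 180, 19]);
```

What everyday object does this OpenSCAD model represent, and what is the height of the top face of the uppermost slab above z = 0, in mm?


A stool. The seat height is 380 mm.

A 283×252×39 slab at z = 341 on four corner posts — a stool. The seat top is 341 + 39 = 380 mm.


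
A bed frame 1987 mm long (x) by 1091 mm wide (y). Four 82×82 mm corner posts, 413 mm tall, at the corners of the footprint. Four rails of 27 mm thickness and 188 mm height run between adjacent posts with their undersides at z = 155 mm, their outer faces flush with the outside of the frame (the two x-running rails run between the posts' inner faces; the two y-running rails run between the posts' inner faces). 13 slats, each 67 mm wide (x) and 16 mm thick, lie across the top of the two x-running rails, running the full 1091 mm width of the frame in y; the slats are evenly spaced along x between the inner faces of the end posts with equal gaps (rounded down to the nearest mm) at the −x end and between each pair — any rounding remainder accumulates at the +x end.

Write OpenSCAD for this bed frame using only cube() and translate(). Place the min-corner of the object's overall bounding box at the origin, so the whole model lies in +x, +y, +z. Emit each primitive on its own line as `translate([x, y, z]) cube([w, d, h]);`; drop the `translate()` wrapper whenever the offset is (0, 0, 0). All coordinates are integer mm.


// slat z = rail_z + rail_h = 155 + 188 = 343
// slat gap = ⌊(1823 − 13·67) / 14⌋ = 68
cube([82, 82, 413]);
translate([0, 1009, 0]) cube([82, 82, 413]);
translate([1905, 0, 0]) cube([82, 82, 413]);
translate([1905, 1009, 0]) cube([82, 82, 413]);
translate([82, 0, 155]) cube([1823, 27, 188]);
translate([82, 1064, 155]) cube([1823, 27, 188]);
translate([0, 82, 155]) cube([27, 927, 188]);
translate([1960, 82, 155]) cube([27, 927, 188]);
translate([150, 0, 343]) cube([67, 1091, 16]);
translate([285, 0, 343]) cube([67, 1091, 16]);
translate([420, 0, 343]) cube([67, 1091, 16]);
translate([555, 0, 343]) cube([67, 1091, 16]);
translate([690, 0, 343]) cube([67, 1091, 16]);
translate([825, 0, 343]) cube([67, 1091, 16]);
translate([960, 0, 343]) cube([67, 1091, 16]);
translate([1095, 0, 343]) cube([67, 1091, 16]);
translate([1230, 0, 343]) cube([67, 1091, 16]);
translate([1365, 0, 343]) cube([67, 1091, 16]);
translate([1500, 0, 343]) cube([67, 1091, 16]);
translate([1635, 0, 343]) cube([67, 1091, 16]);
translate([1770, 0, 343]) cube([67, 1091, 16]);


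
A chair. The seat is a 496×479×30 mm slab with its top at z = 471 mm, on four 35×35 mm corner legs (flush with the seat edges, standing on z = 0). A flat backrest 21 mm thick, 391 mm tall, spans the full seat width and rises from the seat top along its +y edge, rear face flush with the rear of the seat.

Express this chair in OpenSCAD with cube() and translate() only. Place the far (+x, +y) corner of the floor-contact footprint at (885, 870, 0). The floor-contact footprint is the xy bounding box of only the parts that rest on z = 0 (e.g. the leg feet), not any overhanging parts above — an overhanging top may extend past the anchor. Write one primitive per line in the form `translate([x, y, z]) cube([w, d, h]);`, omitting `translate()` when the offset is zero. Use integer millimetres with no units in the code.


translate([389, 391, 441]) cube([496, 479, 30]);
translate([389, 391, 0]) cube([35, 35, 441]);
translate([850, 391, 0]) cube([35, 35, 441]);
translate([389, 835, 0]) cube([35, 35, 441]);
translate([850, 835, 0]) cube([35, 35, 441]);
translate([389, 849, 471]) cube([496, 21, 391]);


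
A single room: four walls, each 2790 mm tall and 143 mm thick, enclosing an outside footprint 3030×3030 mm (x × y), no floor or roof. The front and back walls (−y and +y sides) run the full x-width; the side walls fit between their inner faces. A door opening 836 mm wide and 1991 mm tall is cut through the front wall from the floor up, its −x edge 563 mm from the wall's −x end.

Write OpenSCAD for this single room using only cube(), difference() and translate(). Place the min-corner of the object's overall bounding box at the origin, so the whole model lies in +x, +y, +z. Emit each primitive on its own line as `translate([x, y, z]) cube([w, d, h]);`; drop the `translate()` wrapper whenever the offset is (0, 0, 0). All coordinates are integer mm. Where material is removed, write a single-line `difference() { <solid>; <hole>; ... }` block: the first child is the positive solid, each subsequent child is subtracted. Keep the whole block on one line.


difference() { cube([3030, 143, 2790]); translate([563, 0, 0]) cube([836, 143, 1991]); }
translate([0, 2887, 0]) cube([3030, 143, 2790]);
translate([0, 143, 0]) cube([143, 2744, 2790]);
translate([2887, 143, 0]) cube([143, 2744, 2790]);


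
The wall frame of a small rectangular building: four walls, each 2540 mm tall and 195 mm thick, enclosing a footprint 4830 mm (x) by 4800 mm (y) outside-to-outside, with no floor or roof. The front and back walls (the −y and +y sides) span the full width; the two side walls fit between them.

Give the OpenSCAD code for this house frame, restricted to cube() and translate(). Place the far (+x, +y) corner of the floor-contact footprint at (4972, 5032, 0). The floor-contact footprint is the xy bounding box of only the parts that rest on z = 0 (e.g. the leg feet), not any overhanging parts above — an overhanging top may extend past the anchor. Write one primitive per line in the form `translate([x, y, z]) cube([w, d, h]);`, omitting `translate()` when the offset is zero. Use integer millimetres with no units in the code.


translate([142, 232, 0]) cube([4830, 195, 2540]);
translate([142, 4837, 0]) cube([4830, 195, 2540]);
translate([142, 427, 0]) cube([195, 4410, 2540]);
translate([4777, 427, 0]) cube([195, 4410, 2540]);


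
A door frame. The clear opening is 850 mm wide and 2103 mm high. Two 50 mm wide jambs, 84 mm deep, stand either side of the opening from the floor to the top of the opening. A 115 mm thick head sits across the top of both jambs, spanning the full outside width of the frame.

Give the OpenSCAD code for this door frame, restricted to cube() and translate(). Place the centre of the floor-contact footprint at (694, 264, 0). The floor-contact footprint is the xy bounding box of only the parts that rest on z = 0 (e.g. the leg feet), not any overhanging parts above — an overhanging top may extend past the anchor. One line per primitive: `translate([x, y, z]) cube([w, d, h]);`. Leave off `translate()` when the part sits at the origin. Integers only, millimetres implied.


translate([219, 222, 0]) cube([50, 84, 2103]);
translate([1119, 222, 0]) cube([50, 84, 2103]);
translate([219, 222, 2103]) cube([950, 84, 115]);


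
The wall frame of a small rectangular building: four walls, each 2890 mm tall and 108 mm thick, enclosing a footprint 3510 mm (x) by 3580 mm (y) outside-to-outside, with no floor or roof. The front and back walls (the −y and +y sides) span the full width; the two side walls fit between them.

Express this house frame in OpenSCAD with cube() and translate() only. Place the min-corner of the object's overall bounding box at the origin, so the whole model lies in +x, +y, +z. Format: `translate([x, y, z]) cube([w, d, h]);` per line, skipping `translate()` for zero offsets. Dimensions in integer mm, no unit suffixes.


cube([3510, 108, 2890]);
translate([0, 3472, 0]) cube([3510, 108, 2890]);
translate([0, 108, 0]) cube([108, 3364, 2890]);
translate([3402, 108, 0]) cube([108, 3364, 2890]);


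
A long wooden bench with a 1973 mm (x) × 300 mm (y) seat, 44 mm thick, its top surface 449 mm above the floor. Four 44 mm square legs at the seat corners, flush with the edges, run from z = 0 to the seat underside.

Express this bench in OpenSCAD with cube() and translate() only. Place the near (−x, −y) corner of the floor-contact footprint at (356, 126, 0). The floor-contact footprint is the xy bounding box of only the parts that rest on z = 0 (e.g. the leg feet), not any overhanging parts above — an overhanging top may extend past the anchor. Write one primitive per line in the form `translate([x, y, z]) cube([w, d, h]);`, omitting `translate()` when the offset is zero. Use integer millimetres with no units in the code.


translate([356, 126, 405]) cube([1973, 300, 44]);
translate([356, 126, 0]) cube([44, 44, 405]);
translate([356, 382, 0]) cube([44, 44, 405]);
translate([2285, 126, 0]) cube([44, 44, 405]);
translate([2285, 382, 0]) cube([44, 44, 405]);


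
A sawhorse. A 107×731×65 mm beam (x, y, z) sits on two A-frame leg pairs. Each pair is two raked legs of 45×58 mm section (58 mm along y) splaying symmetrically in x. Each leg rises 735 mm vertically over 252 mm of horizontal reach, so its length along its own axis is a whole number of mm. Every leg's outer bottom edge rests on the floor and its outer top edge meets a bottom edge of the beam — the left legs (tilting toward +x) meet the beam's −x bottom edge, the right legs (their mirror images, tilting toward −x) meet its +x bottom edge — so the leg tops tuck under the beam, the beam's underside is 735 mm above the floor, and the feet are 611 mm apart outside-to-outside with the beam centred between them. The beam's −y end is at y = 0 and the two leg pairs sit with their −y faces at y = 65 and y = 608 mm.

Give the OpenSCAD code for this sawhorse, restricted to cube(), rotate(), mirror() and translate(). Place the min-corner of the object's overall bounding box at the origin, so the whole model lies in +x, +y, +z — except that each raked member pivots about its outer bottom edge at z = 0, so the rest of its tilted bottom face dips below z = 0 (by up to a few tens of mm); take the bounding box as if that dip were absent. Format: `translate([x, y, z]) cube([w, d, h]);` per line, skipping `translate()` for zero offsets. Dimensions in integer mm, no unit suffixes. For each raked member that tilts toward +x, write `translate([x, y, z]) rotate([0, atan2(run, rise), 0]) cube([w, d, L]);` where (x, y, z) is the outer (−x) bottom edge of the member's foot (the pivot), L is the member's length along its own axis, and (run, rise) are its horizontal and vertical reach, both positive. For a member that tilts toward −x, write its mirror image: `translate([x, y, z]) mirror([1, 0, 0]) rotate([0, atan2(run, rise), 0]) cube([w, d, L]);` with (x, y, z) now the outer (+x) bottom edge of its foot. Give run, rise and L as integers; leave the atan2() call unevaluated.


translate([252, 0, 735]) cube([107, 731, 65]);
translate([0, 65, 0]) rotate([0, atan2(252, 735), 0]) cube([45, 58, 777]);
translate([611, 65, 0]) mirror([1, 0, 0]) rotate([0, atan2(252, 735), 0]) cube([45, 58, 777]);
translate([0, 608, 0]) rotate([0, atan2(252, 735), 0]) cube([45, 58, 777]);
translate([611, 608, 0]) mirror([1, 0, 0]) rotate([0, atan2(252, 735), 0]) cube([45, 58, 777]);


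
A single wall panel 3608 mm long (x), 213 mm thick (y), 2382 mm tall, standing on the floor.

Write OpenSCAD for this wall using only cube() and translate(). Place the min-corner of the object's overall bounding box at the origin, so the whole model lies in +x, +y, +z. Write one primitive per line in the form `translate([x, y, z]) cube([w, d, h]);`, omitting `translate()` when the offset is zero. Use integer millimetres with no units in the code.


cube([3608, 213, 2382]);


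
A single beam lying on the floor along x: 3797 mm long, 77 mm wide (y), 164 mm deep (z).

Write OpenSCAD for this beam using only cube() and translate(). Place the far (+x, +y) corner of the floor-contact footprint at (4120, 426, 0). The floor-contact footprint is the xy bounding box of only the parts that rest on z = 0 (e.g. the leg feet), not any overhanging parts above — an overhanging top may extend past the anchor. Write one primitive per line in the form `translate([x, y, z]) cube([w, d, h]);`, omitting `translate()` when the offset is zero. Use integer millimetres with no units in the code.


translate([323, 349, 0]) cube([3797, 77, 164]);


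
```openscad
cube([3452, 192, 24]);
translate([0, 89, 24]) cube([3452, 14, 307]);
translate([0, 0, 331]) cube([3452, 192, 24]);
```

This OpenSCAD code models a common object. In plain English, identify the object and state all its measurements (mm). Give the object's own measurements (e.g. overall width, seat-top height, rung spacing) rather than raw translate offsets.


An I-beam lying along x, 3452 mm long. Overall section height 355 mm. Two flanges 192 mm wide (y) and 24 mm thick, one on the floor and one at the top; a web 14 mm thick runs between them, centred on the flange width.


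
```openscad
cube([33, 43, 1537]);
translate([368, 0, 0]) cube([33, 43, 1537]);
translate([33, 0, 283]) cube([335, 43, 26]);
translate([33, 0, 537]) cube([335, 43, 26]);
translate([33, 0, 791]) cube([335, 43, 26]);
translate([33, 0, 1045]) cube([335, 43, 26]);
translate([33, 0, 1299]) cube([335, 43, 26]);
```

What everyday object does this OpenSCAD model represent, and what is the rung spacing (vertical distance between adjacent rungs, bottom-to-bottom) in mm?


A ladder. The rung spacing is 254 mm.

Two tall 33×43 posts with 5 short bars between them — a ladder. Adjacent rungs sit at z = 283 and z = 537, so the spacing is 537 − 283 = 254 mm.


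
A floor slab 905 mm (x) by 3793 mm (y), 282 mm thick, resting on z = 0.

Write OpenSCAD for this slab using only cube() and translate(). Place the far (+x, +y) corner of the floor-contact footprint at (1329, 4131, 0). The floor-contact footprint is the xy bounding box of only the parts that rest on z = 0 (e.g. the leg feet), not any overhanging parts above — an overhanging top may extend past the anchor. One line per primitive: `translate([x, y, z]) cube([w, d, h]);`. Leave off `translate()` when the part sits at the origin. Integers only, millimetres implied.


translate([424, 338, 0]) cube([905, 3793, 282]);


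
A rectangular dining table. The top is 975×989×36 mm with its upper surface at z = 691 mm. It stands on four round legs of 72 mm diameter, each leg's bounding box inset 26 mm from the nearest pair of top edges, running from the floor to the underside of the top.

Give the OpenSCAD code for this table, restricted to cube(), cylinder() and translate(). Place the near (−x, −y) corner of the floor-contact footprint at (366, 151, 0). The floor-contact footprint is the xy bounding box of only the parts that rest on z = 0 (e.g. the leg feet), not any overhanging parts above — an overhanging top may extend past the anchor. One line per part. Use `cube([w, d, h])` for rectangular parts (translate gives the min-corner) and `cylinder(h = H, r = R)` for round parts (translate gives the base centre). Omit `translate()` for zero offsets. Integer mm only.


translate([340, 125, 655]) cube([975, 989, 36]);
translate([402, 187, 0]) cylinder(h = 655, r = 36);
translate([1253, 187, 0]) cylinder(h = 655, r = 36);
translate([402, 1052, 0]) cylinder(h = 655, r = 36);
translate([1253, 1052, 0]) cylinder(h = 655, r = 36);


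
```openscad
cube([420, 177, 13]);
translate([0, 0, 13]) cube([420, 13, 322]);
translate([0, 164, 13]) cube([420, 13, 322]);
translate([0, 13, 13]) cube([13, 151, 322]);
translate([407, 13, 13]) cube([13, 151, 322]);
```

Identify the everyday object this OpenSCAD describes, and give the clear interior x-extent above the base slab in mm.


An open box. The internal width is 394 mm.

A 420×177 base slab with four walls standing on it — an open box. The base is 420 mm wide and the walls are 13 mm thick, so the internal width is 420 − 2 × 13 = 394 mm.


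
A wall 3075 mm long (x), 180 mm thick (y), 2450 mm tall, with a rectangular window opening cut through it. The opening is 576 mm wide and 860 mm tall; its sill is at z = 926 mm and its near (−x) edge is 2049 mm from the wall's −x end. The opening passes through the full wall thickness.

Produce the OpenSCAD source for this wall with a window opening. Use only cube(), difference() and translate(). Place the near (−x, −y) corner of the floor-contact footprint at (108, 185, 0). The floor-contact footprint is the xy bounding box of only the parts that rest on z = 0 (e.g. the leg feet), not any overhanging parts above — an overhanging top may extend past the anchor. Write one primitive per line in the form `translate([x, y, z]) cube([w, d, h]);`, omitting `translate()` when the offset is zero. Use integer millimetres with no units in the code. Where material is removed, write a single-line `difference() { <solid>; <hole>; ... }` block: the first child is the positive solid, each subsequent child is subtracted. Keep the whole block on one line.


difference() { translate([108, 185, 0]) cube([3075, 180, 2450]); translate([2157, 185, 926]) cube([576, 180, 860]); }


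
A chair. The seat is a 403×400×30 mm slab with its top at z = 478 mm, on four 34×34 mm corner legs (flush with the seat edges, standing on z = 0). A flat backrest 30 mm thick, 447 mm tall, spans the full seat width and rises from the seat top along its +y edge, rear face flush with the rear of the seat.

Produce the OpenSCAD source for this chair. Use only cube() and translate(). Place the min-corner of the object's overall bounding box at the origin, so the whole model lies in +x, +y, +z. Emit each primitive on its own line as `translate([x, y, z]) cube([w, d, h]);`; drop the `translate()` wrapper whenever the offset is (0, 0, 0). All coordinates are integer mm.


translate([0, 0, 448]) cube([403, 400, 30]);
cube([34, 34, 448]);
translate([369, 0, 0]) cube([34, 34, 448]);
translate([0, 366, 0]) cube([34, 34, 448]);
translate([369, 366, 0]) cube([34, 34, 448]);
translate([0, 370, 478]) cube([403, 30, 447]);


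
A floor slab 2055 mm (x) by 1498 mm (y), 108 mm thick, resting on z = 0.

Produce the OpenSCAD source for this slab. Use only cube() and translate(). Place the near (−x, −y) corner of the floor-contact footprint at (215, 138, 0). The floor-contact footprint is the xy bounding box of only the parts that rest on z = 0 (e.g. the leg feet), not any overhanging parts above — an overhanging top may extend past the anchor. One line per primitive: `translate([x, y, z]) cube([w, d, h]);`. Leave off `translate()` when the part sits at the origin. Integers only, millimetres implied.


translate([215, 138, 0]) cube([2055, 1498, 108]);


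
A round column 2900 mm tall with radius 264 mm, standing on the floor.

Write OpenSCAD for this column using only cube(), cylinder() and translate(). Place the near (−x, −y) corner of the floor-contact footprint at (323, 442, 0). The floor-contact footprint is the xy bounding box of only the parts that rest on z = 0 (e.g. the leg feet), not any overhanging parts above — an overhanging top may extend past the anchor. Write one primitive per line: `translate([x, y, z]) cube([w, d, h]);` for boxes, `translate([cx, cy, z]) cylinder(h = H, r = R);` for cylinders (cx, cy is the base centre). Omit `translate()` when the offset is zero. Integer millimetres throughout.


translate([587, 706, 0]) cylinder(h = 2900, r = 264);


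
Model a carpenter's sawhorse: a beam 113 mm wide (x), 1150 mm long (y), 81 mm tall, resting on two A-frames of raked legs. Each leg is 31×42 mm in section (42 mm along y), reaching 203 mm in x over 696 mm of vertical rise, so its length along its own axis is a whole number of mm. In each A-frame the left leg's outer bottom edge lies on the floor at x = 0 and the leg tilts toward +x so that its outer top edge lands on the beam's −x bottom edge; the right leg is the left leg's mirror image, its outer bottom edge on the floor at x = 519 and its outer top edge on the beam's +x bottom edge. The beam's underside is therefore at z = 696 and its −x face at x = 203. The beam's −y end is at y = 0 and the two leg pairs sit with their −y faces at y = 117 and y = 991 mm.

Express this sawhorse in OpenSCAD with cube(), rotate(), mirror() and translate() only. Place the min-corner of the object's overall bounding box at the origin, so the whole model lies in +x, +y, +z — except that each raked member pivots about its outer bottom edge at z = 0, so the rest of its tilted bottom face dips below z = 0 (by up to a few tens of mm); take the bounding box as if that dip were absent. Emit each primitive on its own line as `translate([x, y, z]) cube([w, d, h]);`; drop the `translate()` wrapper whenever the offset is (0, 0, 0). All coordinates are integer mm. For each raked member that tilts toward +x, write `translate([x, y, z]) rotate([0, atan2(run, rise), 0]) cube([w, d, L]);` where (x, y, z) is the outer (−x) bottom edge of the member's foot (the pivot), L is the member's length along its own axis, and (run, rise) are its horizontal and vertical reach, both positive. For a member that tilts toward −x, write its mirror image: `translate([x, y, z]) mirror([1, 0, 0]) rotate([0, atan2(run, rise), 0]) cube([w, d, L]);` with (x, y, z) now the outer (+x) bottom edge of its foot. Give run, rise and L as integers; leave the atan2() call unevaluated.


// leg length = √(203² + 696²) = 725
// right-leg outer foot x = 2·203 + 113 = 519
// beam min-corner = (203, 0, 696)
translate([203, 0, 696]) cube([113, 1150, 81]);
translate([0, 117, 0]) rotate([0, atan2(203, 696), 0]) cube([31, 42, 725]);
translate([519, 117, 0]) mirror([1, 0, 0]) rotate([0, atan2(203, 696), 0]) cube([31, 42, 725]);
translate([0, 991, 0]) rotate([0, atan2(203, 696), 0]) cube([31, 42, 725]);
translate([519, 991, 0]) mirror([1, 0, 0]) rotate([0, atan2(203, 696), 0]) cube([31, 42, 725]);


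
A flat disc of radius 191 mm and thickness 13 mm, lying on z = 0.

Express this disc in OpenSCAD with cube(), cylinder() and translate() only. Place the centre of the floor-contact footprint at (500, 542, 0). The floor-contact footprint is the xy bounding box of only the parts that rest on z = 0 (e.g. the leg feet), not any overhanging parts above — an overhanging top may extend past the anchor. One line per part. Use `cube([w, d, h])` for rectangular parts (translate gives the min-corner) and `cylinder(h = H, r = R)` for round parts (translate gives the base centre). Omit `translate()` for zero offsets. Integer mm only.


translate([500, 542, 0]) cylinder(h = 13, r = 191);


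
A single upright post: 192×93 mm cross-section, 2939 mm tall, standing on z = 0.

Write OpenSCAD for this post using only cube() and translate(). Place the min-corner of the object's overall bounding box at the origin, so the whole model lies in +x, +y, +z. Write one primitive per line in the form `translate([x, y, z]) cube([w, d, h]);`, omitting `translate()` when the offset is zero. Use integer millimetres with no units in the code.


cube([192, 93, 2939]);


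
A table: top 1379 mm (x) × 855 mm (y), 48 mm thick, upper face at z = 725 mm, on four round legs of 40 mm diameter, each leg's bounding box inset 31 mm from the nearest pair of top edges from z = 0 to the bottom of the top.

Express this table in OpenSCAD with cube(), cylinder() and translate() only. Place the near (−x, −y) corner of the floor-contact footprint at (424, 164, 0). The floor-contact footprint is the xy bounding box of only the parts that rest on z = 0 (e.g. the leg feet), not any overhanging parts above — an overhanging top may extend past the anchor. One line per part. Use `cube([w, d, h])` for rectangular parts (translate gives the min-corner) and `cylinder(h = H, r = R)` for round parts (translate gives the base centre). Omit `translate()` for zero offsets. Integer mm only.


translate([393, 133, 677]) cube([1379, 855, 48]);
translate([444, 184, 0]) cylinder(h = 677, r = 20);
translate([1721, 184, 0]) cylinder(h = 677, r = 20);
translate([444, 937, 0]) cylinder(h = 677, r = 20);
translate([1721, 937, 0]) cylinder(h = 677, r = 20);


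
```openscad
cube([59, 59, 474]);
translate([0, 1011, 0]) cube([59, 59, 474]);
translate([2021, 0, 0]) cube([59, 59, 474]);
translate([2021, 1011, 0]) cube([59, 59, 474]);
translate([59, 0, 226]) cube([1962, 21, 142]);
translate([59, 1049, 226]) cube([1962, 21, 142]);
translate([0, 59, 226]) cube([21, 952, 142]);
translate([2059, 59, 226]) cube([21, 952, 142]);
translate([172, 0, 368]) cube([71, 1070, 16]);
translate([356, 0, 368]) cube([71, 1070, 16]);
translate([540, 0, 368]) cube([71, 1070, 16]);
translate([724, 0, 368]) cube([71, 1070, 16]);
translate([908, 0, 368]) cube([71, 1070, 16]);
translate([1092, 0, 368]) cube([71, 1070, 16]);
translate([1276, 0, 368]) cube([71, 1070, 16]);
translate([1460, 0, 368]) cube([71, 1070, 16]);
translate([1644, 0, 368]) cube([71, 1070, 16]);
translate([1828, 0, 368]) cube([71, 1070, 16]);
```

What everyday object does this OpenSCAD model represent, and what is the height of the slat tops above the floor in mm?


A bed frame. The slat-top height is 384 mm.

Four posts, four rails, and a row of slats — a bed frame. Slats sit on the rails at z = 226 + 142 = 368; with slat thickness 16, the top is 384 mm.


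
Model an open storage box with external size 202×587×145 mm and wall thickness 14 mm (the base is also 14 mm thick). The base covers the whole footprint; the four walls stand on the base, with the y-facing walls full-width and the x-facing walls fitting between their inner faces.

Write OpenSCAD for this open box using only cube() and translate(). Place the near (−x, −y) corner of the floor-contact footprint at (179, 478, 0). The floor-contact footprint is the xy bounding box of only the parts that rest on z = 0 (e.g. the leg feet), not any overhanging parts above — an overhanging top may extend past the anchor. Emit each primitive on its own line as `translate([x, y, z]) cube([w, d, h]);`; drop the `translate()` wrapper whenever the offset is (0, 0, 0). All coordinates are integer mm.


translate([179, 478, 0]) cube([202, 587, 14]);
translate([179, 478, 14]) cube([202, 14, 131]);
translate([179, 1051, 14]) cube([202, 14, 131]);
translate([179, 492, 14]) cube([14, 559, 131]);
translate([367, 492, 14]) cube([14, 559, 131]);


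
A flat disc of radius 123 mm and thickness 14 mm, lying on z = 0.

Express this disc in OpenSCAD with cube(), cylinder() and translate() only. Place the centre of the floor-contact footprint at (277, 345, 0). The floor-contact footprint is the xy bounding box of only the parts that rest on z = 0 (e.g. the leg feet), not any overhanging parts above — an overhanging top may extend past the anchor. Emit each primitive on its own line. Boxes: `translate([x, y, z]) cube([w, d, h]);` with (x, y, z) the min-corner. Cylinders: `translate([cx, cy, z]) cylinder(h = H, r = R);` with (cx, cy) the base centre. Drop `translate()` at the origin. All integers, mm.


translate([277, 345, 0]) cylinder(h = 14, r = 123);
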